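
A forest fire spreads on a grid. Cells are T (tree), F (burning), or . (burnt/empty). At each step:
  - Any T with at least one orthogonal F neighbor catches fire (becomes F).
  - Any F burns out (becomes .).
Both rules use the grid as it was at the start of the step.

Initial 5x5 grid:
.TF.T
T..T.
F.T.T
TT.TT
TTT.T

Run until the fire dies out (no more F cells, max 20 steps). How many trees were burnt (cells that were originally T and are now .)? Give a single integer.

Step 1: +3 fires, +2 burnt (F count now 3)
Step 2: +2 fires, +3 burnt (F count now 2)
Step 3: +1 fires, +2 burnt (F count now 1)
Step 4: +1 fires, +1 burnt (F count now 1)
Step 5: +0 fires, +1 burnt (F count now 0)
Fire out after step 5
Initially T: 14, now '.': 18
Total burnt (originally-T cells now '.'): 7

Answer: 7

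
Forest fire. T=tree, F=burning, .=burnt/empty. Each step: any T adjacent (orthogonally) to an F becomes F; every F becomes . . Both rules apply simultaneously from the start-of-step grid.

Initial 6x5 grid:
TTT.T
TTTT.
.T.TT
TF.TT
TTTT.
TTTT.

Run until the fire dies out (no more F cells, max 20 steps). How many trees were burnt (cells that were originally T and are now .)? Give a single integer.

Answer: 21

Derivation:
Step 1: +3 fires, +1 burnt (F count now 3)
Step 2: +4 fires, +3 burnt (F count now 4)
Step 3: +6 fires, +4 burnt (F count now 6)
Step 4: +5 fires, +6 burnt (F count now 5)
Step 5: +2 fires, +5 burnt (F count now 2)
Step 6: +1 fires, +2 burnt (F count now 1)
Step 7: +0 fires, +1 burnt (F count now 0)
Fire out after step 7
Initially T: 22, now '.': 29
Total burnt (originally-T cells now '.'): 21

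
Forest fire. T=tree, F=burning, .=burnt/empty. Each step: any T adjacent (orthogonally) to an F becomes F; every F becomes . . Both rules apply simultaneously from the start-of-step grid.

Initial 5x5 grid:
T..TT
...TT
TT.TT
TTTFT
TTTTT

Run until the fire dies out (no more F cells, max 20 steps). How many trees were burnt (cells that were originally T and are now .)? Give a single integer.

Answer: 17

Derivation:
Step 1: +4 fires, +1 burnt (F count now 4)
Step 2: +5 fires, +4 burnt (F count now 5)
Step 3: +5 fires, +5 burnt (F count now 5)
Step 4: +3 fires, +5 burnt (F count now 3)
Step 5: +0 fires, +3 burnt (F count now 0)
Fire out after step 5
Initially T: 18, now '.': 24
Total burnt (originally-T cells now '.'): 17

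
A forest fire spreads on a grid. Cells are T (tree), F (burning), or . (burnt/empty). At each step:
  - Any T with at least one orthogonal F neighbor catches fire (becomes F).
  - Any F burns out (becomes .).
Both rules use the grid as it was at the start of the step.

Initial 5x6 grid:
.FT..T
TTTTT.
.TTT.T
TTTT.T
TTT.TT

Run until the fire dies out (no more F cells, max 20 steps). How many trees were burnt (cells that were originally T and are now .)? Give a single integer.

Step 1: +2 fires, +1 burnt (F count now 2)
Step 2: +3 fires, +2 burnt (F count now 3)
Step 3: +3 fires, +3 burnt (F count now 3)
Step 4: +5 fires, +3 burnt (F count now 5)
Step 5: +3 fires, +5 burnt (F count now 3)
Step 6: +0 fires, +3 burnt (F count now 0)
Fire out after step 6
Initially T: 21, now '.': 25
Total burnt (originally-T cells now '.'): 16

Answer: 16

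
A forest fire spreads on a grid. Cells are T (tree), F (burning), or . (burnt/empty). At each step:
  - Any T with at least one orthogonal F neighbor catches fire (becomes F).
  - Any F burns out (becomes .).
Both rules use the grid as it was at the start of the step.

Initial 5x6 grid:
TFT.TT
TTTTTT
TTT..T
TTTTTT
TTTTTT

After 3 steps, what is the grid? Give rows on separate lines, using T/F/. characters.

Step 1: 3 trees catch fire, 1 burn out
  F.F.TT
  TFTTTT
  TTT..T
  TTTTTT
  TTTTTT
Step 2: 3 trees catch fire, 3 burn out
  ....TT
  F.FTTT
  TFT..T
  TTTTTT
  TTTTTT
Step 3: 4 trees catch fire, 3 burn out
  ....TT
  ...FTT
  F.F..T
  TFTTTT
  TTTTTT

....TT
...FTT
F.F..T
TFTTTT
TTTTTT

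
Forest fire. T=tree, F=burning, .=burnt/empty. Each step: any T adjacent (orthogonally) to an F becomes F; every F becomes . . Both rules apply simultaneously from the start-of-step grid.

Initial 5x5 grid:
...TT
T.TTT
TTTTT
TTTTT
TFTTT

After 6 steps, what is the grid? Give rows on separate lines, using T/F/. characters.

Step 1: 3 trees catch fire, 1 burn out
  ...TT
  T.TTT
  TTTTT
  TFTTT
  F.FTT
Step 2: 4 trees catch fire, 3 burn out
  ...TT
  T.TTT
  TFTTT
  F.FTT
  ...FT
Step 3: 4 trees catch fire, 4 burn out
  ...TT
  T.TTT
  F.FTT
  ...FT
  ....F
Step 4: 4 trees catch fire, 4 burn out
  ...TT
  F.FTT
  ...FT
  ....F
  .....
Step 5: 2 trees catch fire, 4 burn out
  ...TT
  ...FT
  ....F
  .....
  .....
Step 6: 2 trees catch fire, 2 burn out
  ...FT
  ....F
  .....
  .....
  .....

...FT
....F
.....
.....
.....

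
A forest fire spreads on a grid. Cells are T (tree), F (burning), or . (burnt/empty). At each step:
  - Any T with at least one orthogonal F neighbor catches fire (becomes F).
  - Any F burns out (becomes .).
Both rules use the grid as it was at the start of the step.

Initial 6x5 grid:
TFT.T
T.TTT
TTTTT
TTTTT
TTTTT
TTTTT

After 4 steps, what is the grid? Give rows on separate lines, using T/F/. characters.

Step 1: 2 trees catch fire, 1 burn out
  F.F.T
  T.TTT
  TTTTT
  TTTTT
  TTTTT
  TTTTT
Step 2: 2 trees catch fire, 2 burn out
  ....T
  F.FTT
  TTTTT
  TTTTT
  TTTTT
  TTTTT
Step 3: 3 trees catch fire, 2 burn out
  ....T
  ...FT
  FTFTT
  TTTTT
  TTTTT
  TTTTT
Step 4: 5 trees catch fire, 3 burn out
  ....T
  ....F
  .F.FT
  FTFTT
  TTTTT
  TTTTT

....T
....F
.F.FT
FTFTT
TTTTT
TTTTT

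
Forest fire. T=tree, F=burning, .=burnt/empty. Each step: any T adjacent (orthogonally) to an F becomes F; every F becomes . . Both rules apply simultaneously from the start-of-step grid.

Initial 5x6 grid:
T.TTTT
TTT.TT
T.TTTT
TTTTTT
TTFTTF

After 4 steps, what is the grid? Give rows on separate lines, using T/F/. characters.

Step 1: 5 trees catch fire, 2 burn out
  T.TTTT
  TTT.TT
  T.TTTT
  TTFTTF
  TF.FF.
Step 2: 6 trees catch fire, 5 burn out
  T.TTTT
  TTT.TT
  T.FTTF
  TF.FF.
  F.....
Step 3: 5 trees catch fire, 6 burn out
  T.TTTT
  TTF.TF
  T..FF.
  F.....
  ......
Step 4: 5 trees catch fire, 5 burn out
  T.FTTF
  TF..F.
  F.....
  ......
  ......

T.FTTF
TF..F.
F.....
......
......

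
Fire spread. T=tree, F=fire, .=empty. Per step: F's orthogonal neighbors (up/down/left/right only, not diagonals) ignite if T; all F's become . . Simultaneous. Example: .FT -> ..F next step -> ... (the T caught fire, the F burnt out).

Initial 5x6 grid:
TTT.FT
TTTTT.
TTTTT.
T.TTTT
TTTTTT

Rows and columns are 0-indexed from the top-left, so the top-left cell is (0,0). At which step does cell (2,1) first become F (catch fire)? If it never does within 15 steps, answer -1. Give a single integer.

Step 1: cell (2,1)='T' (+2 fires, +1 burnt)
Step 2: cell (2,1)='T' (+2 fires, +2 burnt)
Step 3: cell (2,1)='T' (+3 fires, +2 burnt)
Step 4: cell (2,1)='T' (+6 fires, +3 burnt)
Step 5: cell (2,1)='F' (+6 fires, +6 burnt)
  -> target ignites at step 5
Step 6: cell (2,1)='.' (+3 fires, +6 burnt)
Step 7: cell (2,1)='.' (+2 fires, +3 burnt)
Step 8: cell (2,1)='.' (+1 fires, +2 burnt)
Step 9: cell (2,1)='.' (+0 fires, +1 burnt)
  fire out at step 9

5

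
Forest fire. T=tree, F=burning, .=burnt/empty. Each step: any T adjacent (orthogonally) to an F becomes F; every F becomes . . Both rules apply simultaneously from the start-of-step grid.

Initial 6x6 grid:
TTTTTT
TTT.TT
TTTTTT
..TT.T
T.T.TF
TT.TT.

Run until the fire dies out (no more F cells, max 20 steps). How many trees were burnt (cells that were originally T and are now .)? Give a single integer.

Step 1: +2 fires, +1 burnt (F count now 2)
Step 2: +2 fires, +2 burnt (F count now 2)
Step 3: +3 fires, +2 burnt (F count now 3)
Step 4: +3 fires, +3 burnt (F count now 3)
Step 5: +3 fires, +3 burnt (F count now 3)
Step 6: +4 fires, +3 burnt (F count now 4)
Step 7: +4 fires, +4 burnt (F count now 4)
Step 8: +2 fires, +4 burnt (F count now 2)
Step 9: +1 fires, +2 burnt (F count now 1)
Step 10: +0 fires, +1 burnt (F count now 0)
Fire out after step 10
Initially T: 27, now '.': 33
Total burnt (originally-T cells now '.'): 24

Answer: 24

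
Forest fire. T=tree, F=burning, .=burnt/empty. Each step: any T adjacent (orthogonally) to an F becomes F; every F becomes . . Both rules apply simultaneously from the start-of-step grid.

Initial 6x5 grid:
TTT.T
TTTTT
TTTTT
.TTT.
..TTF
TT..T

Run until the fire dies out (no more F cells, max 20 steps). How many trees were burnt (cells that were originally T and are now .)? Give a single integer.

Answer: 20

Derivation:
Step 1: +2 fires, +1 burnt (F count now 2)
Step 2: +2 fires, +2 burnt (F count now 2)
Step 3: +2 fires, +2 burnt (F count now 2)
Step 4: +4 fires, +2 burnt (F count now 4)
Step 5: +3 fires, +4 burnt (F count now 3)
Step 6: +4 fires, +3 burnt (F count now 4)
Step 7: +2 fires, +4 burnt (F count now 2)
Step 8: +1 fires, +2 burnt (F count now 1)
Step 9: +0 fires, +1 burnt (F count now 0)
Fire out after step 9
Initially T: 22, now '.': 28
Total burnt (originally-T cells now '.'): 20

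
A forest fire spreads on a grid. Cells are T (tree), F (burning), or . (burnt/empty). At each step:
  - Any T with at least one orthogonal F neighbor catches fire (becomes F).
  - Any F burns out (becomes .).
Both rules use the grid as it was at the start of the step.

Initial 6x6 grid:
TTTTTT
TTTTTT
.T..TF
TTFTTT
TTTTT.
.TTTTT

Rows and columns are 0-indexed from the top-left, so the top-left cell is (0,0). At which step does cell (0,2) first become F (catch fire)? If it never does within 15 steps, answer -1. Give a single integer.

Step 1: cell (0,2)='T' (+6 fires, +2 burnt)
Step 2: cell (0,2)='T' (+8 fires, +6 burnt)
Step 3: cell (0,2)='T' (+7 fires, +8 burnt)
Step 4: cell (0,2)='T' (+5 fires, +7 burnt)
Step 5: cell (0,2)='F' (+3 fires, +5 burnt)
  -> target ignites at step 5
Step 6: cell (0,2)='.' (+0 fires, +3 burnt)
  fire out at step 6

5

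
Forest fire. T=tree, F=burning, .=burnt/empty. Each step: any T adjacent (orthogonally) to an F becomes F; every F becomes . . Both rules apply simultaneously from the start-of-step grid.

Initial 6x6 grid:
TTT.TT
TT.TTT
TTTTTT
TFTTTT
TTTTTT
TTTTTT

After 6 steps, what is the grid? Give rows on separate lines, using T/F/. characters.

Step 1: 4 trees catch fire, 1 burn out
  TTT.TT
  TT.TTT
  TFTTTT
  F.FTTT
  TFTTTT
  TTTTTT
Step 2: 7 trees catch fire, 4 burn out
  TTT.TT
  TF.TTT
  F.FTTT
  ...FTT
  F.FTTT
  TFTTTT
Step 3: 7 trees catch fire, 7 burn out
  TFT.TT
  F..TTT
  ...FTT
  ....FT
  ...FTT
  F.FTTT
Step 4: 7 trees catch fire, 7 burn out
  F.F.TT
  ...FTT
  ....FT
  .....F
  ....FT
  ...FTT
Step 5: 4 trees catch fire, 7 burn out
  ....TT
  ....FT
  .....F
  ......
  .....F
  ....FT
Step 6: 3 trees catch fire, 4 burn out
  ....FT
  .....F
  ......
  ......
  ......
  .....F

....FT
.....F
......
......
......
.....F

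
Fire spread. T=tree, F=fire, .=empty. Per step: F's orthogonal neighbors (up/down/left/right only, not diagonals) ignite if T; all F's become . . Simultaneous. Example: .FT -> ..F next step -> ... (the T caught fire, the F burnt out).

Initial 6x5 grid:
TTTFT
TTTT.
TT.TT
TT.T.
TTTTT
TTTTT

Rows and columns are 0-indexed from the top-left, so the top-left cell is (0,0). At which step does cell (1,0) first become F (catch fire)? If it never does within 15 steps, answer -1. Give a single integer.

Step 1: cell (1,0)='T' (+3 fires, +1 burnt)
Step 2: cell (1,0)='T' (+3 fires, +3 burnt)
Step 3: cell (1,0)='T' (+4 fires, +3 burnt)
Step 4: cell (1,0)='F' (+3 fires, +4 burnt)
  -> target ignites at step 4
Step 5: cell (1,0)='.' (+5 fires, +3 burnt)
Step 6: cell (1,0)='.' (+4 fires, +5 burnt)
Step 7: cell (1,0)='.' (+2 fires, +4 burnt)
Step 8: cell (1,0)='.' (+1 fires, +2 burnt)
Step 9: cell (1,0)='.' (+0 fires, +1 burnt)
  fire out at step 9

4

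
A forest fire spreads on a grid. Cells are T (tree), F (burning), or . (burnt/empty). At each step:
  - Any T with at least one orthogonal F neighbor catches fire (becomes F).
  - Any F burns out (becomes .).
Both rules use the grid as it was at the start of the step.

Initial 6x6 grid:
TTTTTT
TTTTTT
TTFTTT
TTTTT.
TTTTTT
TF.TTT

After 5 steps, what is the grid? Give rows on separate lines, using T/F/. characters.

Step 1: 6 trees catch fire, 2 burn out
  TTTTTT
  TTFTTT
  TF.FTT
  TTFTT.
  TFTTTT
  F..TTT
Step 2: 9 trees catch fire, 6 burn out
  TTFTTT
  TF.FTT
  F...FT
  TF.FT.
  F.FTTT
  ...TTT
Step 3: 8 trees catch fire, 9 burn out
  TF.FTT
  F...FT
  .....F
  F...F.
  ...FTT
  ...TTT
Step 4: 5 trees catch fire, 8 burn out
  F...FT
  .....F
  ......
  ......
  ....FT
  ...FTT
Step 5: 3 trees catch fire, 5 burn out
  .....F
  ......
  ......
  ......
  .....F
  ....FT

.....F
......
......
......
.....F
....FT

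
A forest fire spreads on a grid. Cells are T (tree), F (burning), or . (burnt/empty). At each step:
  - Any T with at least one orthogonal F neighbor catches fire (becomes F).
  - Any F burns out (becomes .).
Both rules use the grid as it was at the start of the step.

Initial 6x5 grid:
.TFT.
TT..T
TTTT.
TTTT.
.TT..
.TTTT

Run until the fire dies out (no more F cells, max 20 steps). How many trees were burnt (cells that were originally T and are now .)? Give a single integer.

Answer: 18

Derivation:
Step 1: +2 fires, +1 burnt (F count now 2)
Step 2: +1 fires, +2 burnt (F count now 1)
Step 3: +2 fires, +1 burnt (F count now 2)
Step 4: +3 fires, +2 burnt (F count now 3)
Step 5: +4 fires, +3 burnt (F count now 4)
Step 6: +3 fires, +4 burnt (F count now 3)
Step 7: +1 fires, +3 burnt (F count now 1)
Step 8: +1 fires, +1 burnt (F count now 1)
Step 9: +1 fires, +1 burnt (F count now 1)
Step 10: +0 fires, +1 burnt (F count now 0)
Fire out after step 10
Initially T: 19, now '.': 29
Total burnt (originally-T cells now '.'): 18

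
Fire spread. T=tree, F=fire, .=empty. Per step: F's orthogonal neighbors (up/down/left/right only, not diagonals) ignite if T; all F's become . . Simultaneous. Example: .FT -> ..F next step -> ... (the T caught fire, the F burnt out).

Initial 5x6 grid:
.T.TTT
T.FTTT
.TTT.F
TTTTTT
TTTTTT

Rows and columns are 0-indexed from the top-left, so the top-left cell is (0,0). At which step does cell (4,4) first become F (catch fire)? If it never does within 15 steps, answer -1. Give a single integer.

Step 1: cell (4,4)='T' (+4 fires, +2 burnt)
Step 2: cell (4,4)='T' (+8 fires, +4 burnt)
Step 3: cell (4,4)='F' (+5 fires, +8 burnt)
  -> target ignites at step 3
Step 4: cell (4,4)='.' (+3 fires, +5 burnt)
Step 5: cell (4,4)='.' (+1 fires, +3 burnt)
Step 6: cell (4,4)='.' (+0 fires, +1 burnt)
  fire out at step 6

3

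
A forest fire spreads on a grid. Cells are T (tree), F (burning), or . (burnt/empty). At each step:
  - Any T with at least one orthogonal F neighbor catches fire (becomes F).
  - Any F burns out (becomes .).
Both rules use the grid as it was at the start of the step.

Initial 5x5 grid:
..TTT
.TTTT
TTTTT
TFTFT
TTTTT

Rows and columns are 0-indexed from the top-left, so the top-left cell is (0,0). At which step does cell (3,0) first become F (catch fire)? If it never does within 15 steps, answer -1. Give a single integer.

Step 1: cell (3,0)='F' (+7 fires, +2 burnt)
  -> target ignites at step 1
Step 2: cell (3,0)='.' (+8 fires, +7 burnt)
Step 3: cell (3,0)='.' (+3 fires, +8 burnt)
Step 4: cell (3,0)='.' (+2 fires, +3 burnt)
Step 5: cell (3,0)='.' (+0 fires, +2 burnt)
  fire out at step 5

1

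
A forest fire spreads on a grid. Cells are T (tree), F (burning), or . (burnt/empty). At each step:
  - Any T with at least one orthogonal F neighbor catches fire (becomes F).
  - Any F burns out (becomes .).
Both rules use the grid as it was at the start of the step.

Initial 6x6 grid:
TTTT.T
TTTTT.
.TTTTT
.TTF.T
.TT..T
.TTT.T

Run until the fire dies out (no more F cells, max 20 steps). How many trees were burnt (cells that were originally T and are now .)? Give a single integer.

Answer: 24

Derivation:
Step 1: +2 fires, +1 burnt (F count now 2)
Step 2: +5 fires, +2 burnt (F count now 5)
Step 3: +7 fires, +5 burnt (F count now 7)
Step 4: +5 fires, +7 burnt (F count now 5)
Step 5: +3 fires, +5 burnt (F count now 3)
Step 6: +2 fires, +3 burnt (F count now 2)
Step 7: +0 fires, +2 burnt (F count now 0)
Fire out after step 7
Initially T: 25, now '.': 35
Total burnt (originally-T cells now '.'): 24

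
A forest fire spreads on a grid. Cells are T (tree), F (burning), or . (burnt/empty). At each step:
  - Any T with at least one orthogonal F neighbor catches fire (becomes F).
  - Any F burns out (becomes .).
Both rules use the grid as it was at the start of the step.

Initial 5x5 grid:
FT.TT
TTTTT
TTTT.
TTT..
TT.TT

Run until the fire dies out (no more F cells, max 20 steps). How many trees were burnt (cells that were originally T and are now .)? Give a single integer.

Answer: 17

Derivation:
Step 1: +2 fires, +1 burnt (F count now 2)
Step 2: +2 fires, +2 burnt (F count now 2)
Step 3: +3 fires, +2 burnt (F count now 3)
Step 4: +4 fires, +3 burnt (F count now 4)
Step 5: +5 fires, +4 burnt (F count now 5)
Step 6: +1 fires, +5 burnt (F count now 1)
Step 7: +0 fires, +1 burnt (F count now 0)
Fire out after step 7
Initially T: 19, now '.': 23
Total burnt (originally-T cells now '.'): 17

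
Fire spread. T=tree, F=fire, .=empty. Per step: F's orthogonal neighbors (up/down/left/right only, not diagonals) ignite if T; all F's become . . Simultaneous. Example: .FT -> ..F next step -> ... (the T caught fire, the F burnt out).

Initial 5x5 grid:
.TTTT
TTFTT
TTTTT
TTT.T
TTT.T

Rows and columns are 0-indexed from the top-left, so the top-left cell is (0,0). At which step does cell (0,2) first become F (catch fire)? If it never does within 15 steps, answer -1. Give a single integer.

Step 1: cell (0,2)='F' (+4 fires, +1 burnt)
  -> target ignites at step 1
Step 2: cell (0,2)='.' (+7 fires, +4 burnt)
Step 3: cell (0,2)='.' (+5 fires, +7 burnt)
Step 4: cell (0,2)='.' (+3 fires, +5 burnt)
Step 5: cell (0,2)='.' (+2 fires, +3 burnt)
Step 6: cell (0,2)='.' (+0 fires, +2 burnt)
  fire out at step 6

1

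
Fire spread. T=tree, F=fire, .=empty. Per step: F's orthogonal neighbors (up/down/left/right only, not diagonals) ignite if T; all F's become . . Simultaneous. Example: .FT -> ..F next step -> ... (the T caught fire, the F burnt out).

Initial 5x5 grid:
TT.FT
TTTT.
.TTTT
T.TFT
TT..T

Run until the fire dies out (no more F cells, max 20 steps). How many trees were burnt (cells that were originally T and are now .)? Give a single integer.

Step 1: +5 fires, +2 burnt (F count now 5)
Step 2: +4 fires, +5 burnt (F count now 4)
Step 3: +2 fires, +4 burnt (F count now 2)
Step 4: +2 fires, +2 burnt (F count now 2)
Step 5: +1 fires, +2 burnt (F count now 1)
Step 6: +0 fires, +1 burnt (F count now 0)
Fire out after step 6
Initially T: 17, now '.': 22
Total burnt (originally-T cells now '.'): 14

Answer: 14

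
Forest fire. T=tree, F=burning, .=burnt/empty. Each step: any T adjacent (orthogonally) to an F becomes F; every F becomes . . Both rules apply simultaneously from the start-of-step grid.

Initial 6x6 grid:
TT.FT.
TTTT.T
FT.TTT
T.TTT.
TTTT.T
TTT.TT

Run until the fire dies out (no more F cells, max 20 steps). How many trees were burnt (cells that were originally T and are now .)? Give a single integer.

Step 1: +5 fires, +2 burnt (F count now 5)
Step 2: +5 fires, +5 burnt (F count now 5)
Step 3: +5 fires, +5 burnt (F count now 5)
Step 4: +6 fires, +5 burnt (F count now 6)
Step 5: +2 fires, +6 burnt (F count now 2)
Step 6: +0 fires, +2 burnt (F count now 0)
Fire out after step 6
Initially T: 26, now '.': 33
Total burnt (originally-T cells now '.'): 23

Answer: 23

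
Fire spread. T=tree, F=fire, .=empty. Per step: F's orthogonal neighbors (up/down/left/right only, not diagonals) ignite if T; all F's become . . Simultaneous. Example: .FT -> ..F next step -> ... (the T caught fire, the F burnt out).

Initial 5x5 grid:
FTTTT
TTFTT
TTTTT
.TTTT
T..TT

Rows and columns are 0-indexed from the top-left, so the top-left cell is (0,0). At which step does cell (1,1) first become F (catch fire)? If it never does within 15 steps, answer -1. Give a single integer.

Step 1: cell (1,1)='F' (+6 fires, +2 burnt)
  -> target ignites at step 1
Step 2: cell (1,1)='.' (+6 fires, +6 burnt)
Step 3: cell (1,1)='.' (+4 fires, +6 burnt)
Step 4: cell (1,1)='.' (+2 fires, +4 burnt)
Step 5: cell (1,1)='.' (+1 fires, +2 burnt)
Step 6: cell (1,1)='.' (+0 fires, +1 burnt)
  fire out at step 6

1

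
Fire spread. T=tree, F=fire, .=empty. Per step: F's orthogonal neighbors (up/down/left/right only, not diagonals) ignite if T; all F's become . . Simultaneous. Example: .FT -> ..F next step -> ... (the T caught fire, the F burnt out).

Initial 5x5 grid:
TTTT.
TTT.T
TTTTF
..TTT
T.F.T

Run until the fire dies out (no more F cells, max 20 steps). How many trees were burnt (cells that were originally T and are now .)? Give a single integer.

Answer: 16

Derivation:
Step 1: +4 fires, +2 burnt (F count now 4)
Step 2: +3 fires, +4 burnt (F count now 3)
Step 3: +2 fires, +3 burnt (F count now 2)
Step 4: +3 fires, +2 burnt (F count now 3)
Step 5: +3 fires, +3 burnt (F count now 3)
Step 6: +1 fires, +3 burnt (F count now 1)
Step 7: +0 fires, +1 burnt (F count now 0)
Fire out after step 7
Initially T: 17, now '.': 24
Total burnt (originally-T cells now '.'): 16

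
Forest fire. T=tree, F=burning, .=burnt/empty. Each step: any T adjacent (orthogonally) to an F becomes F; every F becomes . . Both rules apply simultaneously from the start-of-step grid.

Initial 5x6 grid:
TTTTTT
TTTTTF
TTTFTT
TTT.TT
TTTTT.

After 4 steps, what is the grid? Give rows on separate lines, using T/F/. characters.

Step 1: 6 trees catch fire, 2 burn out
  TTTTTF
  TTTFF.
  TTF.FF
  TTT.TT
  TTTTT.
Step 2: 7 trees catch fire, 6 burn out
  TTTFF.
  TTF...
  TF....
  TTF.FF
  TTTTT.
Step 3: 6 trees catch fire, 7 burn out
  TTF...
  TF....
  F.....
  TF....
  TTFTF.
Step 4: 5 trees catch fire, 6 burn out
  TF....
  F.....
  ......
  F.....
  TF.F..

TF....
F.....
......
F.....
TF.F..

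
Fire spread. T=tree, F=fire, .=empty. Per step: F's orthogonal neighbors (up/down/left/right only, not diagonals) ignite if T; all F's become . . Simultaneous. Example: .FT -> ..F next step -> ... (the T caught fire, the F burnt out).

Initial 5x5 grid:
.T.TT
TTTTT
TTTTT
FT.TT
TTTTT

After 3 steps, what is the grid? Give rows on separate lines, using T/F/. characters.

Step 1: 3 trees catch fire, 1 burn out
  .T.TT
  TTTTT
  FTTTT
  .F.TT
  FTTTT
Step 2: 3 trees catch fire, 3 burn out
  .T.TT
  FTTTT
  .FTTT
  ...TT
  .FTTT
Step 3: 3 trees catch fire, 3 burn out
  .T.TT
  .FTTT
  ..FTT
  ...TT
  ..FTT

.T.TT
.FTTT
..FTT
...TT
..FTT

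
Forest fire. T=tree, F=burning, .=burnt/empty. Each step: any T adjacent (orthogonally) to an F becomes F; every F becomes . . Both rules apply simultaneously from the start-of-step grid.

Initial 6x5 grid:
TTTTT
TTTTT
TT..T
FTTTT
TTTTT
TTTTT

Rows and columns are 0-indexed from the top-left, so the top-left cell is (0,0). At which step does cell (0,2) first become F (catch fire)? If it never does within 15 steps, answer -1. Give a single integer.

Step 1: cell (0,2)='T' (+3 fires, +1 burnt)
Step 2: cell (0,2)='T' (+5 fires, +3 burnt)
Step 3: cell (0,2)='T' (+5 fires, +5 burnt)
Step 4: cell (0,2)='T' (+5 fires, +5 burnt)
Step 5: cell (0,2)='F' (+5 fires, +5 burnt)
  -> target ignites at step 5
Step 6: cell (0,2)='.' (+3 fires, +5 burnt)
Step 7: cell (0,2)='.' (+1 fires, +3 burnt)
Step 8: cell (0,2)='.' (+0 fires, +1 burnt)
  fire out at step 8

5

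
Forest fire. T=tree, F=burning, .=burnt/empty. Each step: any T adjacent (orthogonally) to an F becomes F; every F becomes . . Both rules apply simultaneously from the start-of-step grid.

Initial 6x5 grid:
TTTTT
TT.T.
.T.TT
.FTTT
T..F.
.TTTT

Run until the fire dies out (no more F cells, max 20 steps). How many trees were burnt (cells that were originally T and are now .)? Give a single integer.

Step 1: +4 fires, +2 burnt (F count now 4)
Step 2: +5 fires, +4 burnt (F count now 5)
Step 3: +5 fires, +5 burnt (F count now 5)
Step 4: +3 fires, +5 burnt (F count now 3)
Step 5: +1 fires, +3 burnt (F count now 1)
Step 6: +0 fires, +1 burnt (F count now 0)
Fire out after step 6
Initially T: 19, now '.': 29
Total burnt (originally-T cells now '.'): 18

Answer: 18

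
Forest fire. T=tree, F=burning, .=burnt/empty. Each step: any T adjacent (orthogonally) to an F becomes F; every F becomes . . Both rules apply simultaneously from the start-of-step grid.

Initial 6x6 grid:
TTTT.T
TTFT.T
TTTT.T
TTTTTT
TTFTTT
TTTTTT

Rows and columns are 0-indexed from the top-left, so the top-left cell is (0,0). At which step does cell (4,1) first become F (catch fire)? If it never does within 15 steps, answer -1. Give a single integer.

Step 1: cell (4,1)='F' (+8 fires, +2 burnt)
  -> target ignites at step 1
Step 2: cell (4,1)='.' (+11 fires, +8 burnt)
Step 3: cell (4,1)='.' (+7 fires, +11 burnt)
Step 4: cell (4,1)='.' (+2 fires, +7 burnt)
Step 5: cell (4,1)='.' (+1 fires, +2 burnt)
Step 6: cell (4,1)='.' (+1 fires, +1 burnt)
Step 7: cell (4,1)='.' (+1 fires, +1 burnt)
Step 8: cell (4,1)='.' (+0 fires, +1 burnt)
  fire out at step 8

1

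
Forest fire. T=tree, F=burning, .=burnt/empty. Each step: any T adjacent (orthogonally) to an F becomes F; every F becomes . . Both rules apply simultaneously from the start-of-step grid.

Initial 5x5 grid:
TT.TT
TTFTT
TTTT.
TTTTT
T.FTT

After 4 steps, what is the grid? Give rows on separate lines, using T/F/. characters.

Step 1: 5 trees catch fire, 2 burn out
  TT.TT
  TF.FT
  TTFT.
  TTFTT
  T..FT
Step 2: 9 trees catch fire, 5 burn out
  TF.FT
  F...F
  TF.F.
  TF.FT
  T...F
Step 3: 5 trees catch fire, 9 burn out
  F...F
  .....
  F....
  F...F
  T....
Step 4: 1 trees catch fire, 5 burn out
  .....
  .....
  .....
  .....
  F....

.....
.....
.....
.....
F....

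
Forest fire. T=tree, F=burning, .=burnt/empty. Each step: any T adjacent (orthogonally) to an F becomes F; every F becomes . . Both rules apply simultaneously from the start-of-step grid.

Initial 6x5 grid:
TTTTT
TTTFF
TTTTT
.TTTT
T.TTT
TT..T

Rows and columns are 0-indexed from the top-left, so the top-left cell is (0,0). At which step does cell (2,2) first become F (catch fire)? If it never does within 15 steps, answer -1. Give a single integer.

Step 1: cell (2,2)='T' (+5 fires, +2 burnt)
Step 2: cell (2,2)='F' (+5 fires, +5 burnt)
  -> target ignites at step 2
Step 3: cell (2,2)='.' (+6 fires, +5 burnt)
Step 4: cell (2,2)='.' (+5 fires, +6 burnt)
Step 5: cell (2,2)='.' (+0 fires, +5 burnt)
  fire out at step 5

2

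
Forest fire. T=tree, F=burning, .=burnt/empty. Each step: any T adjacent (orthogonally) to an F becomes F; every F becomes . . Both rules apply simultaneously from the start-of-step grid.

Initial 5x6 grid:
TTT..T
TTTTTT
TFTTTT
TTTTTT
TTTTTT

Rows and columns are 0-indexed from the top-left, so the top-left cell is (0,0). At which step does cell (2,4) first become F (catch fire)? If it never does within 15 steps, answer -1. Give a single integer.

Step 1: cell (2,4)='T' (+4 fires, +1 burnt)
Step 2: cell (2,4)='T' (+7 fires, +4 burnt)
Step 3: cell (2,4)='F' (+7 fires, +7 burnt)
  -> target ignites at step 3
Step 4: cell (2,4)='.' (+4 fires, +7 burnt)
Step 5: cell (2,4)='.' (+3 fires, +4 burnt)
Step 6: cell (2,4)='.' (+2 fires, +3 burnt)
Step 7: cell (2,4)='.' (+0 fires, +2 burnt)
  fire out at step 7

3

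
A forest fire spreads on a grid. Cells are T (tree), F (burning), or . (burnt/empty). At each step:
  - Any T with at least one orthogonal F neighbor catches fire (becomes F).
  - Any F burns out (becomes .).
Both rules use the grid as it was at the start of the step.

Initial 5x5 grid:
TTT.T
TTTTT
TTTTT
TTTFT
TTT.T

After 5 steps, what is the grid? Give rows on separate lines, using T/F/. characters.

Step 1: 3 trees catch fire, 1 burn out
  TTT.T
  TTTTT
  TTTFT
  TTF.F
  TTT.T
Step 2: 6 trees catch fire, 3 burn out
  TTT.T
  TTTFT
  TTF.F
  TF...
  TTF.F
Step 3: 5 trees catch fire, 6 burn out
  TTT.T
  TTF.F
  TF...
  F....
  TF...
Step 4: 5 trees catch fire, 5 burn out
  TTF.F
  TF...
  F....
  .....
  F....
Step 5: 2 trees catch fire, 5 burn out
  TF...
  F....
  .....
  .....
  .....

TF...
F....
.....
.....
.....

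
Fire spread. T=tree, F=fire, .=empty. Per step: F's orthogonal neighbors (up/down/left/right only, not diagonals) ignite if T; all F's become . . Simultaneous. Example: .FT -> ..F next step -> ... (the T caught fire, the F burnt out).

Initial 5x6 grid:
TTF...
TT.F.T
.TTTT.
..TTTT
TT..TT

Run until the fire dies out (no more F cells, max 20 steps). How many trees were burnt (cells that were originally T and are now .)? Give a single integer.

Answer: 14

Derivation:
Step 1: +2 fires, +2 burnt (F count now 2)
Step 2: +5 fires, +2 burnt (F count now 5)
Step 3: +4 fires, +5 burnt (F count now 4)
Step 4: +2 fires, +4 burnt (F count now 2)
Step 5: +1 fires, +2 burnt (F count now 1)
Step 6: +0 fires, +1 burnt (F count now 0)
Fire out after step 6
Initially T: 17, now '.': 27
Total burnt (originally-T cells now '.'): 14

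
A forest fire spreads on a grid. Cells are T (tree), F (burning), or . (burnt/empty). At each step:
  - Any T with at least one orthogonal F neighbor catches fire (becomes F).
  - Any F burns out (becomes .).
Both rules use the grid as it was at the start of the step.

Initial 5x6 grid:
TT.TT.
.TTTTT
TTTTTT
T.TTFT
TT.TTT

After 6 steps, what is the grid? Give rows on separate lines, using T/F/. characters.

Step 1: 4 trees catch fire, 1 burn out
  TT.TT.
  .TTTTT
  TTTTFT
  T.TF.F
  TT.TFT
Step 2: 6 trees catch fire, 4 burn out
  TT.TT.
  .TTTFT
  TTTF.F
  T.F...
  TT.F.F
Step 3: 4 trees catch fire, 6 burn out
  TT.TF.
  .TTF.F
  TTF...
  T.....
  TT....
Step 4: 3 trees catch fire, 4 burn out
  TT.F..
  .TF...
  TF....
  T.....
  TT....
Step 5: 2 trees catch fire, 3 burn out
  TT....
  .F....
  F.....
  T.....
  TT....
Step 6: 2 trees catch fire, 2 burn out
  TF....
  ......
  ......
  F.....
  TT....

TF....
......
......
F.....
TT....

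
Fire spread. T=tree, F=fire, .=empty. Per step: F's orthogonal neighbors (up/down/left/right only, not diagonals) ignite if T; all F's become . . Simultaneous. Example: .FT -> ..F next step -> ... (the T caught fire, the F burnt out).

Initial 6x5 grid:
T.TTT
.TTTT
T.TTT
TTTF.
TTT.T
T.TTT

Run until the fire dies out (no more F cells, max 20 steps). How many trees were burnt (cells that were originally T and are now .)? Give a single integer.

Answer: 22

Derivation:
Step 1: +2 fires, +1 burnt (F count now 2)
Step 2: +5 fires, +2 burnt (F count now 5)
Step 3: +6 fires, +5 burnt (F count now 6)
Step 4: +6 fires, +6 burnt (F count now 6)
Step 5: +2 fires, +6 burnt (F count now 2)
Step 6: +1 fires, +2 burnt (F count now 1)
Step 7: +0 fires, +1 burnt (F count now 0)
Fire out after step 7
Initially T: 23, now '.': 29
Total burnt (originally-T cells now '.'): 22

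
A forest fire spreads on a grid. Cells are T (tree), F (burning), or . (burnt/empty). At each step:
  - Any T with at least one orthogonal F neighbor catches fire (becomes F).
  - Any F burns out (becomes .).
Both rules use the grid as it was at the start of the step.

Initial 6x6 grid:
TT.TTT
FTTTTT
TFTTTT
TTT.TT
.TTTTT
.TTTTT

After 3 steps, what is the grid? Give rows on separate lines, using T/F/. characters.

Step 1: 5 trees catch fire, 2 burn out
  FT.TTT
  .FTTTT
  F.FTTT
  TFT.TT
  .TTTTT
  .TTTTT
Step 2: 6 trees catch fire, 5 burn out
  .F.TTT
  ..FTTT
  ...FTT
  F.F.TT
  .FTTTT
  .TTTTT
Step 3: 4 trees catch fire, 6 burn out
  ...TTT
  ...FTT
  ....FT
  ....TT
  ..FTTT
  .FTTTT

...TTT
...FTT
....FT
....TT
..FTTT
.FTTTT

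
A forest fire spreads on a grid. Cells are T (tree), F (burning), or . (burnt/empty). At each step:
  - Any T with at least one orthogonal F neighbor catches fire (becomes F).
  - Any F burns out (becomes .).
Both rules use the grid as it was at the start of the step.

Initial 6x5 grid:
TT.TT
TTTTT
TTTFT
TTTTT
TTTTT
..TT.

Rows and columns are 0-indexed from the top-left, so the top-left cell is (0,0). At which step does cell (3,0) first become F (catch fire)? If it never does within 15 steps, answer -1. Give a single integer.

Step 1: cell (3,0)='T' (+4 fires, +1 burnt)
Step 2: cell (3,0)='T' (+7 fires, +4 burnt)
Step 3: cell (3,0)='T' (+7 fires, +7 burnt)
Step 4: cell (3,0)='F' (+5 fires, +7 burnt)
  -> target ignites at step 4
Step 5: cell (3,0)='.' (+2 fires, +5 burnt)
Step 6: cell (3,0)='.' (+0 fires, +2 burnt)
  fire out at step 6

4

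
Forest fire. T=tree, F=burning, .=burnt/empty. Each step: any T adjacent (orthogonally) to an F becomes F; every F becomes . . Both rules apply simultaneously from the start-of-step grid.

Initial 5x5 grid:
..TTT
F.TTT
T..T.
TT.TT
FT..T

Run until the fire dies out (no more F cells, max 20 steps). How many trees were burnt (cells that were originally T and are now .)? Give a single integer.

Step 1: +3 fires, +2 burnt (F count now 3)
Step 2: +1 fires, +3 burnt (F count now 1)
Step 3: +0 fires, +1 burnt (F count now 0)
Fire out after step 3
Initially T: 14, now '.': 15
Total burnt (originally-T cells now '.'): 4

Answer: 4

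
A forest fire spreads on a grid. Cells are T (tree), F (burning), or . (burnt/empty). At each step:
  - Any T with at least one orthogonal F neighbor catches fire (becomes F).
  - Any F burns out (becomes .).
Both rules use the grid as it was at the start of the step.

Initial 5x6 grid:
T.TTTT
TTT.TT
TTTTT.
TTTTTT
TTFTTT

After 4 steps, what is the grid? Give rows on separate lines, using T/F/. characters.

Step 1: 3 trees catch fire, 1 burn out
  T.TTTT
  TTT.TT
  TTTTT.
  TTFTTT
  TF.FTT
Step 2: 5 trees catch fire, 3 burn out
  T.TTTT
  TTT.TT
  TTFTT.
  TF.FTT
  F...FT
Step 3: 6 trees catch fire, 5 burn out
  T.TTTT
  TTF.TT
  TF.FT.
  F...FT
  .....F
Step 4: 5 trees catch fire, 6 burn out
  T.FTTT
  TF..TT
  F...F.
  .....F
  ......

T.FTTT
TF..TT
F...F.
.....F
......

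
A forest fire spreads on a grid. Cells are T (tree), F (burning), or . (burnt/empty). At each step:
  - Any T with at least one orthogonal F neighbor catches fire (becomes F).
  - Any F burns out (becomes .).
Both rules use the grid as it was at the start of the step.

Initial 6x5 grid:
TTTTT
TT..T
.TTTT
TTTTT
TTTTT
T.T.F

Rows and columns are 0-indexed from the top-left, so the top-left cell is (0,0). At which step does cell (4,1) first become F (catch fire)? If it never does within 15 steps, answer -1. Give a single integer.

Step 1: cell (4,1)='T' (+1 fires, +1 burnt)
Step 2: cell (4,1)='T' (+2 fires, +1 burnt)
Step 3: cell (4,1)='T' (+3 fires, +2 burnt)
Step 4: cell (4,1)='F' (+5 fires, +3 burnt)
  -> target ignites at step 4
Step 5: cell (4,1)='.' (+4 fires, +5 burnt)
Step 6: cell (4,1)='.' (+4 fires, +4 burnt)
Step 7: cell (4,1)='.' (+2 fires, +4 burnt)
Step 8: cell (4,1)='.' (+2 fires, +2 burnt)
Step 9: cell (4,1)='.' (+1 fires, +2 burnt)
Step 10: cell (4,1)='.' (+0 fires, +1 burnt)
  fire out at step 10

4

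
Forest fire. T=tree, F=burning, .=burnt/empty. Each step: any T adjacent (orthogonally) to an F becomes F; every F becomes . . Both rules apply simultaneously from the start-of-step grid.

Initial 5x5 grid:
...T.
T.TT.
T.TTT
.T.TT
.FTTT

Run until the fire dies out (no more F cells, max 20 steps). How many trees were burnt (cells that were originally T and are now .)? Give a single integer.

Step 1: +2 fires, +1 burnt (F count now 2)
Step 2: +1 fires, +2 burnt (F count now 1)
Step 3: +2 fires, +1 burnt (F count now 2)
Step 4: +2 fires, +2 burnt (F count now 2)
Step 5: +3 fires, +2 burnt (F count now 3)
Step 6: +2 fires, +3 burnt (F count now 2)
Step 7: +0 fires, +2 burnt (F count now 0)
Fire out after step 7
Initially T: 14, now '.': 23
Total burnt (originally-T cells now '.'): 12

Answer: 12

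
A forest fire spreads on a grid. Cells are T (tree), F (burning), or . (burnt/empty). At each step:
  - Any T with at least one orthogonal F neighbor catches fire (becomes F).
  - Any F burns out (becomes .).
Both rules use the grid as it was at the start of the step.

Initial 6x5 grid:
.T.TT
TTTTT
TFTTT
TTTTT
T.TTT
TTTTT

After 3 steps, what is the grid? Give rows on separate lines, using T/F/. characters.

Step 1: 4 trees catch fire, 1 burn out
  .T.TT
  TFTTT
  F.FTT
  TFTTT
  T.TTT
  TTTTT
Step 2: 6 trees catch fire, 4 burn out
  .F.TT
  F.FTT
  ...FT
  F.FTT
  T.TTT
  TTTTT
Step 3: 5 trees catch fire, 6 burn out
  ...TT
  ...FT
  ....F
  ...FT
  F.FTT
  TTTTT

...TT
...FT
....F
...FT
F.FTT
TTTTT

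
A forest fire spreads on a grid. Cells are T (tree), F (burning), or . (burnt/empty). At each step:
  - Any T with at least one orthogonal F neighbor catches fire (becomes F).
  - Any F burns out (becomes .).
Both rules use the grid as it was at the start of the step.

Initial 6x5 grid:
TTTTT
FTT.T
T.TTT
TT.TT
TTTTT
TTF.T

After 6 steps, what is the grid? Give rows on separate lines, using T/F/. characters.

Step 1: 5 trees catch fire, 2 burn out
  FTTTT
  .FT.T
  F.TTT
  TT.TT
  TTFTT
  TF..T
Step 2: 6 trees catch fire, 5 burn out
  .FTTT
  ..F.T
  ..TTT
  FT.TT
  TF.FT
  F...T
Step 3: 6 trees catch fire, 6 burn out
  ..FTT
  ....T
  ..FTT
  .F.FT
  F...F
  ....T
Step 4: 4 trees catch fire, 6 burn out
  ...FT
  ....T
  ...FT
  ....F
  .....
  ....F
Step 5: 2 trees catch fire, 4 burn out
  ....F
  ....T
  ....F
  .....
  .....
  .....
Step 6: 1 trees catch fire, 2 burn out
  .....
  ....F
  .....
  .....
  .....
  .....

.....
....F
.....
.....
.....
.....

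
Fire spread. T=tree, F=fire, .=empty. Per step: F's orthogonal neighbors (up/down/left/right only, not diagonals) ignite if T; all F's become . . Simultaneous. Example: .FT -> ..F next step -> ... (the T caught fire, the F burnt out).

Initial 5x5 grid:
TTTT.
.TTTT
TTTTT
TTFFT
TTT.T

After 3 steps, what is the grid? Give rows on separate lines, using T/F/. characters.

Step 1: 5 trees catch fire, 2 burn out
  TTTT.
  .TTTT
  TTFFT
  TF..F
  TTF.T
Step 2: 7 trees catch fire, 5 burn out
  TTTT.
  .TFFT
  TF..F
  F....
  TF..F
Step 3: 6 trees catch fire, 7 burn out
  TTFF.
  .F..F
  F....
  .....
  F....

TTFF.
.F..F
F....
.....
F....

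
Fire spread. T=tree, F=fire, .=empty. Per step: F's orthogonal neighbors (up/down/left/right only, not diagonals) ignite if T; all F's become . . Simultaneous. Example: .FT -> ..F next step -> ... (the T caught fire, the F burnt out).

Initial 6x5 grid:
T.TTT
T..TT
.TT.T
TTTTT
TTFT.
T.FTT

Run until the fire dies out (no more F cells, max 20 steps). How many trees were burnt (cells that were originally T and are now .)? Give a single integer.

Answer: 19

Derivation:
Step 1: +4 fires, +2 burnt (F count now 4)
Step 2: +5 fires, +4 burnt (F count now 5)
Step 3: +4 fires, +5 burnt (F count now 4)
Step 4: +1 fires, +4 burnt (F count now 1)
Step 5: +1 fires, +1 burnt (F count now 1)
Step 6: +2 fires, +1 burnt (F count now 2)
Step 7: +1 fires, +2 burnt (F count now 1)
Step 8: +1 fires, +1 burnt (F count now 1)
Step 9: +0 fires, +1 burnt (F count now 0)
Fire out after step 9
Initially T: 21, now '.': 28
Total burnt (originally-T cells now '.'): 19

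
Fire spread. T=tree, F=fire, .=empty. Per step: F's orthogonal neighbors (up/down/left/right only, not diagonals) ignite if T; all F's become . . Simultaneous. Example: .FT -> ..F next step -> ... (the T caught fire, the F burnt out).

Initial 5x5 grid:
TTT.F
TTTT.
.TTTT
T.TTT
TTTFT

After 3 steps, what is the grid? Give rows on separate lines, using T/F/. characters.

Step 1: 3 trees catch fire, 2 burn out
  TTT..
  TTTT.
  .TTTT
  T.TFT
  TTF.F
Step 2: 4 trees catch fire, 3 burn out
  TTT..
  TTTT.
  .TTFT
  T.F.F
  TF...
Step 3: 4 trees catch fire, 4 burn out
  TTT..
  TTTF.
  .TF.F
  T....
  F....

TTT..
TTTF.
.TF.F
T....
F....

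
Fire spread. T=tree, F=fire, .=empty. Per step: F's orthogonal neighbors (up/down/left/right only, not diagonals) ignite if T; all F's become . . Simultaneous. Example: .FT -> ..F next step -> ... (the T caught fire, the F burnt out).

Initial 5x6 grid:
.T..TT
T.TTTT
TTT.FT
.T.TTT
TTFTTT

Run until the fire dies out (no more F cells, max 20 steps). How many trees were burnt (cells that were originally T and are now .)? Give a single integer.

Step 1: +5 fires, +2 burnt (F count now 5)
Step 2: +8 fires, +5 burnt (F count now 8)
Step 3: +4 fires, +8 burnt (F count now 4)
Step 4: +2 fires, +4 burnt (F count now 2)
Step 5: +1 fires, +2 burnt (F count now 1)
Step 6: +0 fires, +1 burnt (F count now 0)
Fire out after step 6
Initially T: 21, now '.': 29
Total burnt (originally-T cells now '.'): 20

Answer: 20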